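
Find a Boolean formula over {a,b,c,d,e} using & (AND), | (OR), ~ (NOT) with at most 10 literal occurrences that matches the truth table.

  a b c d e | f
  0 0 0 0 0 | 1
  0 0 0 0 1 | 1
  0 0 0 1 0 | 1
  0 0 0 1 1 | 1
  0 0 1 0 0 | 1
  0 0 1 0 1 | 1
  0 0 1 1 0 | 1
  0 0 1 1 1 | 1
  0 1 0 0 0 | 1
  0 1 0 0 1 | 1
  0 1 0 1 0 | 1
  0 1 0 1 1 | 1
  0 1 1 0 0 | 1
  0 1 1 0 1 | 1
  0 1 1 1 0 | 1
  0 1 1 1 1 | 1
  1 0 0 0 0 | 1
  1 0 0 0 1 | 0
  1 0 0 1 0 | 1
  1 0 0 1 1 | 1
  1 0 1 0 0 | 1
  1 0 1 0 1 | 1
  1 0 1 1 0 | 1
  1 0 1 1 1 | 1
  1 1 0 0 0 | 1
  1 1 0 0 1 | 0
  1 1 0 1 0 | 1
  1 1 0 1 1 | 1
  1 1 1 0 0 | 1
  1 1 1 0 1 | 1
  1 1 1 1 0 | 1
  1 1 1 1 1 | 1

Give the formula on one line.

  ~d = 11001100110011001100110011001100
  ~a = 11111111111111110000000000000000
  (d | ~a) = 11111111111111110011001100110011
  (e & (d | ~a)) = 01010101010101010001000100010001
  ~e = 10101010101010101010101010101010
  ((e & (d | ~a)) | ~e) = 11111111111111111011101110111011
  (~d & ((e & (d | ~a)) | ~e)) = 11001100110011001000100010001000
  (c | d) = 00111111001111110011111100111111
  ((~d & ((e & (d | ~a)) | ~e)) | (c | d)) = 11111111111111111011111110111111

((~d & ((e & (d | ~a)) | ~e)) | (c | d))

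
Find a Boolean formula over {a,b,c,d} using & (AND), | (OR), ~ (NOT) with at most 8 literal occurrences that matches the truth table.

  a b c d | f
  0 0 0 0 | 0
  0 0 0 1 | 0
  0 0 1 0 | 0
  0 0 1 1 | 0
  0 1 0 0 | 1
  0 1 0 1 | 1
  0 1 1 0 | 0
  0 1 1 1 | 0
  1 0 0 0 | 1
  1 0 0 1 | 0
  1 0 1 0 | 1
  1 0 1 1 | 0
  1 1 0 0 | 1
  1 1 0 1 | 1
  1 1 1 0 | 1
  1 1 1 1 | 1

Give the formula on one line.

  ~b = 1111000011110000
  (a | ~b) = 1111000011111111
  ~c = 1100110011001100
  (a | ~c) = 1100110011111111
  ((a | ~b) | (a | ~c)) = 1111110011111111
  ~d = 1010101010101010
  (b | ~d) = 1010111110101111
  (a & (b | ~d)) = 0000000010101111
  (b | (a & (b | ~d))) = 0000111110101111
  (((a | ~b) | (a | ~c)) & (b | (a & (b | ~d)))) = 0000110010101111

(((a | ~b) | (a | ~c)) & (b | (a & (b | ~d))))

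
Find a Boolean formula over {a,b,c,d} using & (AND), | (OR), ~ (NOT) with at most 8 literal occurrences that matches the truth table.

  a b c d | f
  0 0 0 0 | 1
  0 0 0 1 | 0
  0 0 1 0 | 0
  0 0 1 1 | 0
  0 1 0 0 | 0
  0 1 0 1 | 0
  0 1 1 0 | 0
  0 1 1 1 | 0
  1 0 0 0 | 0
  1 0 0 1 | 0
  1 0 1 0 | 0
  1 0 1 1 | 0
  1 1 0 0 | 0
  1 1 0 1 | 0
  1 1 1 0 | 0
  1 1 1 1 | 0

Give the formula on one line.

(((b & ~c) | (~d & ~a)) & (~c & ~b))

  ~c = 1100110011001100
  (b & ~c) = 0000110000001100
  ~d = 1010101010101010
  ~a = 1111111100000000
  (~d & ~a) = 1010101000000000
  ((b & ~c) | (~d & ~a)) = 1010111000001100
  ~b = 1111000011110000
  (~c & ~b) = 1100000011000000
  (((b & ~c) | (~d & ~a)) & (~c & ~b)) = 1000000000000000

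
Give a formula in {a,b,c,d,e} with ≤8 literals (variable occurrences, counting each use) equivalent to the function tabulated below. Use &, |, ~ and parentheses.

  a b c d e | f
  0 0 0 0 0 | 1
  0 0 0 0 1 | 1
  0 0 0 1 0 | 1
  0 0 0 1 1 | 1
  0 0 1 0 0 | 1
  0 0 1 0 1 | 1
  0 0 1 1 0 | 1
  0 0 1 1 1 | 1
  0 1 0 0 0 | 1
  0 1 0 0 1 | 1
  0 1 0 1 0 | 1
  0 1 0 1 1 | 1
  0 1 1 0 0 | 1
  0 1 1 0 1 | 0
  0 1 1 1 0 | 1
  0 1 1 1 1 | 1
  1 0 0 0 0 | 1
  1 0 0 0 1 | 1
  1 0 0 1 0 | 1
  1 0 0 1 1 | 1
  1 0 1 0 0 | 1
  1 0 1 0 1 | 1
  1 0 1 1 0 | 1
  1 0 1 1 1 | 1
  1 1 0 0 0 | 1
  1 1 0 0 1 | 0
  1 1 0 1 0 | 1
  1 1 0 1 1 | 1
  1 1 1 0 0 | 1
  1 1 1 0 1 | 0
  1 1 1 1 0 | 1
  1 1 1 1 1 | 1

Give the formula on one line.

((d | (~e | ~b)) | (~a & ~c))

  ~e = 10101010101010101010101010101010
  ~b = 11111111000000001111111100000000
  (~e | ~b) = 11111111101010101111111110101010
  (d | (~e | ~b)) = 11111111101110111111111110111011
  ~a = 11111111111111110000000000000000
  ~c = 11110000111100001111000011110000
  (~a & ~c) = 11110000111100000000000000000000
  ((d | (~e | ~b)) | (~a & ~c)) = 11111111111110111111111110111011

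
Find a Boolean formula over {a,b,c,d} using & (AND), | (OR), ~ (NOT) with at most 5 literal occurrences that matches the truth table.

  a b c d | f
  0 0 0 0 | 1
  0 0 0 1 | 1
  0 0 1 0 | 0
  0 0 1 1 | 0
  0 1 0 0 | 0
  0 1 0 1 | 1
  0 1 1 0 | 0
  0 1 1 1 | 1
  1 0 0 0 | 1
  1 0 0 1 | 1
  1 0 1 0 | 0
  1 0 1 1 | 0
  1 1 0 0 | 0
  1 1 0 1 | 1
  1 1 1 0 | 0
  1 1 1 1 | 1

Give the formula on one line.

((d | ~b) & (~c | b))

  ~b = 1111000011110000
  (d | ~b) = 1111010111110101
  ~c = 1100110011001100
  (~c | b) = 1100111111001111
  ((d | ~b) & (~c | b)) = 1100010111000101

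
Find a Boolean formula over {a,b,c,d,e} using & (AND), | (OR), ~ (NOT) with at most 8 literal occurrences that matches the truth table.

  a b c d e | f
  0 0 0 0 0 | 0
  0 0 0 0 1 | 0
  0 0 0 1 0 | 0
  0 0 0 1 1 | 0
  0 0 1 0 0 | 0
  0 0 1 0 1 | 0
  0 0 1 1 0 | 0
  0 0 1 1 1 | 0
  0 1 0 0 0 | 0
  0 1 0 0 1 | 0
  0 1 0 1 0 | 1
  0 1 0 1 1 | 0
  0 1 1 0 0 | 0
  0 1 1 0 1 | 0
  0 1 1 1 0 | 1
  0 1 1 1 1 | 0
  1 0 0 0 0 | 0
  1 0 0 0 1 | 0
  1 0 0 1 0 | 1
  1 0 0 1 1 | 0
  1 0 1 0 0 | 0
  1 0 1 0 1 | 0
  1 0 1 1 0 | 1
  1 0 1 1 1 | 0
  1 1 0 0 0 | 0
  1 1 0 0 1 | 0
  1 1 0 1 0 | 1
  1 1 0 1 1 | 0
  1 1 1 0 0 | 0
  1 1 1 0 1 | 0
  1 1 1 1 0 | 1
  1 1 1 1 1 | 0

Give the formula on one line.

  (e | d) = 01110111011101110111011101110111
  ~e = 10101010101010101010101010101010
  ((e | d) & ~e) = 00100010001000100010001000100010
  (a | b) = 00000000111111111111111111111111
  (((e | d) & ~e) & (a | b)) = 00000000001000100010001000100010

(((e | d) & ~e) & (a | b))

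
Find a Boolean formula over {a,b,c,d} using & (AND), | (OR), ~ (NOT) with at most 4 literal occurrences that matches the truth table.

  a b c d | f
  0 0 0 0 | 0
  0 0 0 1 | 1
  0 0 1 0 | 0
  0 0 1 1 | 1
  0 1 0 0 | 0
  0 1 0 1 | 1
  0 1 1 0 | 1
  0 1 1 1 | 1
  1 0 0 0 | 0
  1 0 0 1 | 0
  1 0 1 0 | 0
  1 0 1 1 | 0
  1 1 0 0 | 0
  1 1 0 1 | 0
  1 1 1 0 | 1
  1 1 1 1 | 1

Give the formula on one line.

((~a & d) | (b & c))

  ~a = 1111111100000000
  (~a & d) = 0101010100000000
  (b & c) = 0000001100000011
  ((~a & d) | (b & c)) = 0101011100000011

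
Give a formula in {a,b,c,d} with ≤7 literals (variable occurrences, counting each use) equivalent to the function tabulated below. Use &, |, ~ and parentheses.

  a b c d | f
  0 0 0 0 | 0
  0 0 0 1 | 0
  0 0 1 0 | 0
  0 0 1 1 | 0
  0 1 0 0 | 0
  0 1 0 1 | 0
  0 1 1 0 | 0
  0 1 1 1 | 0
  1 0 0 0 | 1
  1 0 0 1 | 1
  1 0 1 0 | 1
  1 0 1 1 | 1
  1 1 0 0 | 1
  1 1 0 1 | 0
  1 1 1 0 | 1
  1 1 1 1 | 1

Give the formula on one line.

  (c & a) = 0000000000110011
  ~b = 1111000011110000
  ~d = 1010101010101010
  (~b | ~d) = 1111101011111010
  ((~b | ~d) & a) = 0000000011111010
  ((c & a) | ((~b | ~d) & a)) = 0000000011111011

((c & a) | ((~b | ~d) & a))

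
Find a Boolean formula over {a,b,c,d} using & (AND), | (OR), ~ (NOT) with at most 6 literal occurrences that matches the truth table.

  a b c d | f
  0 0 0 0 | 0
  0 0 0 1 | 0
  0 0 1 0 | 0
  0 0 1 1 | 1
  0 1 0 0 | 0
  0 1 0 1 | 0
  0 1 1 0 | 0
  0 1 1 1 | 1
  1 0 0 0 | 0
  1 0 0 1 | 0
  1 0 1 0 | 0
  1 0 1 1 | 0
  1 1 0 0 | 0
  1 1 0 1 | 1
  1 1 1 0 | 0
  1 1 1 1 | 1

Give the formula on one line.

(((a | c) & (~a | b)) & d)

  (a | c) = 0011001111111111
  ~a = 1111111100000000
  (~a | b) = 1111111100001111
  ((a | c) & (~a | b)) = 0011001100001111
  (((a | c) & (~a | b)) & d) = 0001000100000101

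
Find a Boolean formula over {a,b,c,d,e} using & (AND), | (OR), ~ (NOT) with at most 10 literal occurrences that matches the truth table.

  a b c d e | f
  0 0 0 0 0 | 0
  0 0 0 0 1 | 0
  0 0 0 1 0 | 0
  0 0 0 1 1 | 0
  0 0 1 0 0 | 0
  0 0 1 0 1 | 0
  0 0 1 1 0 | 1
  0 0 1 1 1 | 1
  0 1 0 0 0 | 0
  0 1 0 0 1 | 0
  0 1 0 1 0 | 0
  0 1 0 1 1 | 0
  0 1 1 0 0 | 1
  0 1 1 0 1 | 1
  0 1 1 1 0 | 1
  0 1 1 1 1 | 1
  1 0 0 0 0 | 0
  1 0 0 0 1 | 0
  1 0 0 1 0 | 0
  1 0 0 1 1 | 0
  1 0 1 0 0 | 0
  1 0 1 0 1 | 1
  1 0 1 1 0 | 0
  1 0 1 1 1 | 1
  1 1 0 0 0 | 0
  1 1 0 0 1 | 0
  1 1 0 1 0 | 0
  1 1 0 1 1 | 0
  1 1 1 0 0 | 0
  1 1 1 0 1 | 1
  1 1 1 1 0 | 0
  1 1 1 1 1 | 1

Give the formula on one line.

  (a & e) = 00000000000000000101010101010101
  ~a = 11111111111111110000000000000000
  ~c = 11110000111100001111000011110000
  (~a | ~c) = 11111111111111111111000011110000
  ((a & e) | (~a | ~c)) = 11111111111111111111010111110101
  (((a & e) | (~a | ~c)) & c) = 00001111000011110000010100000101
  (b | d) = 00110011111111110011001111111111
  (a | (b | d)) = 00110011111111111111111111111111
  (~c | (a | (b | d))) = 11110011111111111111111111111111
  ((((a & e) | (~a | ~c)) & c) & (~c | (a | (b | d)))) = 00000011000011110000010100000101

((((a & e) | (~a | ~c)) & c) & (~c | (a | (b | d))))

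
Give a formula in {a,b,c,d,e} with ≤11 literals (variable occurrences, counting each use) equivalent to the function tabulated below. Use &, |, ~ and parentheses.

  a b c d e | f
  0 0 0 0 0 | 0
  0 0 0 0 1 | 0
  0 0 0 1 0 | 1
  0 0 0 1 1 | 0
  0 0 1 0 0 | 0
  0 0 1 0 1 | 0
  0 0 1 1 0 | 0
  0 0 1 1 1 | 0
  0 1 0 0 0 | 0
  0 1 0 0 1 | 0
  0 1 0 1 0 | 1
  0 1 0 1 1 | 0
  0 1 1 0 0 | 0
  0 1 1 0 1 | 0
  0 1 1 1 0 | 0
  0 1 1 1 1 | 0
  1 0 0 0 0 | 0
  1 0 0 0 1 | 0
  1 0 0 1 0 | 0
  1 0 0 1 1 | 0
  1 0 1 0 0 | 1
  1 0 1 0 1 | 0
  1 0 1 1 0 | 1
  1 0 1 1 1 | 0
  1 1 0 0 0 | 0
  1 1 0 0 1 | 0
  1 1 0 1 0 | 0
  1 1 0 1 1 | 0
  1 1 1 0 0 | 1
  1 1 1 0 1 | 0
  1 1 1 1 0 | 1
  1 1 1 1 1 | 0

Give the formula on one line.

  ~c = 11110000111100001111000011110000
  (a | ~c) = 11110000111100001111111111111111
  ~e = 10101010101010101010101010101010
  (c & ~e) = 00001010000010100000101000001010
  ((a | ~c) & (c & ~e)) = 00000000000000000000101000001010
  (~e & d) = 00100010001000100010001000100010
  ~a = 11111111111111110000000000000000
  (~a & ~c) = 11110000111100000000000000000000
  ((~e & d) & (~a & ~c)) = 00100000001000000000000000000000
  (((a | ~c) & (c & ~e)) | ((~e & d) & (~a & ~c))) = 00100000001000000000101000001010

(((a | ~c) & (c & ~e)) | ((~e & d) & (~a & ~c)))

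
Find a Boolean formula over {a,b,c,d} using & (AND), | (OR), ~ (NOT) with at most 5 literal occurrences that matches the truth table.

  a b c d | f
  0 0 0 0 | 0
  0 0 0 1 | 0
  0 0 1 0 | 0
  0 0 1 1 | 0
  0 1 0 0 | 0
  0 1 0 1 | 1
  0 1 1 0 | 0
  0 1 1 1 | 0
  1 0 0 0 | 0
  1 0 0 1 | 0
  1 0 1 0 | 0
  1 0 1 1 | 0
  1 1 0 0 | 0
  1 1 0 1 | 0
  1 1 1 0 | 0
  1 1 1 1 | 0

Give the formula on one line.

(((~d | b) & (d & ~c)) & ~a)

  ~d = 1010101010101010
  (~d | b) = 1010111110101111
  ~c = 1100110011001100
  (d & ~c) = 0100010001000100
  ((~d | b) & (d & ~c)) = 0000010000000100
  ~a = 1111111100000000
  (((~d | b) & (d & ~c)) & ~a) = 0000010000000000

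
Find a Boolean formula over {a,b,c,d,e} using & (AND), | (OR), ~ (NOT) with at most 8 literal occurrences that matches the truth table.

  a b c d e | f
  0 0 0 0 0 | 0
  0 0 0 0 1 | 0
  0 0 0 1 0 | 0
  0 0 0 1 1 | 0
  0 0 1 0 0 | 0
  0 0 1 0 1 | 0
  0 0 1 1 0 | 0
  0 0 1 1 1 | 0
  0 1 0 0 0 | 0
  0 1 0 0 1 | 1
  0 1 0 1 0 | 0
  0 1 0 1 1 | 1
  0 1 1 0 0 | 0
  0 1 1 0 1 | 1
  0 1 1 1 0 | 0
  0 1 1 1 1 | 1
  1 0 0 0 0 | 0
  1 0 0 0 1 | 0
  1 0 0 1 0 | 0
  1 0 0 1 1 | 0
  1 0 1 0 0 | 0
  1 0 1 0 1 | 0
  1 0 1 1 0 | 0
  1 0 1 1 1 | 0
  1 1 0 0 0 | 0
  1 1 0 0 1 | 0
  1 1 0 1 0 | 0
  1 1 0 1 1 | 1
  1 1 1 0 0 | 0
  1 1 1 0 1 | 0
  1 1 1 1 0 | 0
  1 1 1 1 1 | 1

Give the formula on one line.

((((b | c) | ~e) & ((d | (~b | ~a)) & e)) & b)

  (b | c) = 00001111111111110000111111111111
  ~e = 10101010101010101010101010101010
  ((b | c) | ~e) = 10101111111111111010111111111111
  ~b = 11111111000000001111111100000000
  ~a = 11111111111111110000000000000000
  (~b | ~a) = 11111111111111111111111100000000
  (d | (~b | ~a)) = 11111111111111111111111100110011
  ((d | (~b | ~a)) & e) = 01010101010101010101010100010001
  (((b | c) | ~e) & ((d | (~b | ~a)) & e)) = 00000101010101010000010100010001
  ((((b | c) | ~e) & ((d | (~b | ~a)) & e)) & b) = 00000000010101010000000000010001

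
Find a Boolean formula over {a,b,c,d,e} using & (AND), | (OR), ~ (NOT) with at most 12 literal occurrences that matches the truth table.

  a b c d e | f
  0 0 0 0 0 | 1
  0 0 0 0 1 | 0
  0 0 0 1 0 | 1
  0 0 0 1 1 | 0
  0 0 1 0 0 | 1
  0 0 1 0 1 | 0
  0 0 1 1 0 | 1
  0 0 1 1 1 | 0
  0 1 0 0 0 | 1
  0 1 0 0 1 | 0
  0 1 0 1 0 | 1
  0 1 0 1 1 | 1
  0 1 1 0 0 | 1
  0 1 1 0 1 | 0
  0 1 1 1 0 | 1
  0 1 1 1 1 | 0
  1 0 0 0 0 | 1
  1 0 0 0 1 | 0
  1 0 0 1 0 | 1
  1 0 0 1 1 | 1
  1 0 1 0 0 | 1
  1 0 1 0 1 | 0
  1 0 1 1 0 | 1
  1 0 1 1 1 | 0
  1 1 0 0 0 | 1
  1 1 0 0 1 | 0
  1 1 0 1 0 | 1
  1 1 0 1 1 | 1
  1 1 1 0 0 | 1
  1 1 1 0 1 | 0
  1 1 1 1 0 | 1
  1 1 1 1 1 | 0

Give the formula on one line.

((((b | ~e) | ~d) | a) & (~e | ((~c & d) | (~e & a))))

  ~e = 10101010101010101010101010101010
  (b | ~e) = 10101010111111111010101011111111
  ~d = 11001100110011001100110011001100
  ((b | ~e) | ~d) = 11101110111111111110111011111111
  (((b | ~e) | ~d) | a) = 11101110111111111111111111111111
  ~c = 11110000111100001111000011110000
  (~c & d) = 00110000001100000011000000110000
  (~e & a) = 00000000000000001010101010101010
  ((~c & d) | (~e & a)) = 00110000001100001011101010111010
  (~e | ((~c & d) | (~e & a))) = 10111010101110101011101010111010
  ((((b | ~e) | ~d) | a) & (~e | ((~c & d) | (~e & a)))) = 10101010101110101011101010111010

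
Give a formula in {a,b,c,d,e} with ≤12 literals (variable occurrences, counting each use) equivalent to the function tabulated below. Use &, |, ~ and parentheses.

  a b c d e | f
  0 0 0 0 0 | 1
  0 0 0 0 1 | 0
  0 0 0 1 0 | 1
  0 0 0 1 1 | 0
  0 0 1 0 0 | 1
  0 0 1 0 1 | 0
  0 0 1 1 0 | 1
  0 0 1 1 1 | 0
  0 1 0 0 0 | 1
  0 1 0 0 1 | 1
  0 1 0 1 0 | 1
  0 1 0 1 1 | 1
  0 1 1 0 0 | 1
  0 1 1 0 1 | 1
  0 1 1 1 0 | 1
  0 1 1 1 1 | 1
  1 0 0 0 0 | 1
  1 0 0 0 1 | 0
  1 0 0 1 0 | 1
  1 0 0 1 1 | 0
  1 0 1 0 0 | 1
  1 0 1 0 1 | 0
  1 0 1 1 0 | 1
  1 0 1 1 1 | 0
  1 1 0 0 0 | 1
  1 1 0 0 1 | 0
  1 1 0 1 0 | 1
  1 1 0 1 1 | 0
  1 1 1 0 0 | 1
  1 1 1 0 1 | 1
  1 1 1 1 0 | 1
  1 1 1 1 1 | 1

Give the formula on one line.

(~e | (b & ((~c | b) & ((~a | (c & e)) | (~e & b)))))

  ~e = 10101010101010101010101010101010
  ~c = 11110000111100001111000011110000
  (~c | b) = 11110000111111111111000011111111
  ~a = 11111111111111110000000000000000
  (c & e) = 00000101000001010000010100000101
  (~a | (c & e)) = 11111111111111110000010100000101
  (~e & b) = 00000000101010100000000010101010
  ((~a | (c & e)) | (~e & b)) = 11111111111111110000010110101111
  ((~c | b) & ((~a | (c & e)) | (~e & b))) = 11110000111111110000000010101111
  (b & ((~c | b) & ((~a | (c & e)) | (~e & b)))) = 00000000111111110000000010101111
  (~e | (b & ((~c | b) & ((~a | (c & e)) | (~e & b))))) = 10101010111111111010101010101111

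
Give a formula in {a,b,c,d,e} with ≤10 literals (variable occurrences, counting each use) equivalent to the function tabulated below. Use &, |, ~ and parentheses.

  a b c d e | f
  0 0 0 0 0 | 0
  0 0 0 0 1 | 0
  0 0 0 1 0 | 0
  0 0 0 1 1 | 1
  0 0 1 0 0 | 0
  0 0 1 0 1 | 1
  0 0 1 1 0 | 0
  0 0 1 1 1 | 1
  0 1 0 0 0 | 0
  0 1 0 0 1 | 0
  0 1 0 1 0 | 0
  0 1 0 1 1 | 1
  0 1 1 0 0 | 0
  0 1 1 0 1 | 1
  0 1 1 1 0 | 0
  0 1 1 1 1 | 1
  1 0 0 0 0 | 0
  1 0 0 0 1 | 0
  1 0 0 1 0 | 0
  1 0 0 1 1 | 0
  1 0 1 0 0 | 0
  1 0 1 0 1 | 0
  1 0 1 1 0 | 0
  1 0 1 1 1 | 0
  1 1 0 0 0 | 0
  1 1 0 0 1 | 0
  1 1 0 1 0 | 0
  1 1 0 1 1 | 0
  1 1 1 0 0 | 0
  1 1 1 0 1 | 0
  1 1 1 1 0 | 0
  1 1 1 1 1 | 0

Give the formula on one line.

  ~a = 11111111111111110000000000000000
  (~a & e) = 01010101010101010000000000000000
  (d & e) = 00010001000100010001000100010001
  (c | (d & e)) = 00011111000111110001111100011111
  (~a & d) = 00110011001100110000000000000000
  ~e = 10101010101010101010101010101010
  (~e & b) = 00000000101010100000000010101010
  ((~a & d) & (~e & b)) = 00000000001000100000000000000000
  ((c | (d & e)) | ((~a & d) & (~e & b))) = 00011111001111110001111100011111
  ((~a & e) & ((c | (d & e)) | ((~a & d) & (~e & b)))) = 00010101000101010000000000000000

((~a & e) & ((c | (d & e)) | ((~a & d) & (~e & b))))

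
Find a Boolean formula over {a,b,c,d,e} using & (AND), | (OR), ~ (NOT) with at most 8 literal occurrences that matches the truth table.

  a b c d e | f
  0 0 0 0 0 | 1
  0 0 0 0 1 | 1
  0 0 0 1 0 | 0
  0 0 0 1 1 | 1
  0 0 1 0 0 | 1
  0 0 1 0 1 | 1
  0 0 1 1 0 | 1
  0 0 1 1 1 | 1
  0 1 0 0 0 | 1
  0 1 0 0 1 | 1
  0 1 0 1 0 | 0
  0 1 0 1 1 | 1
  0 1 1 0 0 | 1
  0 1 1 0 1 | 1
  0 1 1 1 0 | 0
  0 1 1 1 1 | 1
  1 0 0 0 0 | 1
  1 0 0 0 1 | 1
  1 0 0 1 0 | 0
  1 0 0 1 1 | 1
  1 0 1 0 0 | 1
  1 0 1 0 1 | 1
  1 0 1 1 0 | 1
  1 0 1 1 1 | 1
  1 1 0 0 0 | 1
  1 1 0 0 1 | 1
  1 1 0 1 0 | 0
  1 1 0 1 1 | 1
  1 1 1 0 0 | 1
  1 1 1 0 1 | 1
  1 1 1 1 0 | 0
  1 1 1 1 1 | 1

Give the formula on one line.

(((a & e) | (c & ~b)) | (e | ~d))

  (a & e) = 00000000000000000101010101010101
  ~b = 11111111000000001111111100000000
  (c & ~b) = 00001111000000000000111100000000
  ((a & e) | (c & ~b)) = 00001111000000000101111101010101
  ~d = 11001100110011001100110011001100
  (e | ~d) = 11011101110111011101110111011101
  (((a & e) | (c & ~b)) | (e | ~d)) = 11011111110111011101111111011101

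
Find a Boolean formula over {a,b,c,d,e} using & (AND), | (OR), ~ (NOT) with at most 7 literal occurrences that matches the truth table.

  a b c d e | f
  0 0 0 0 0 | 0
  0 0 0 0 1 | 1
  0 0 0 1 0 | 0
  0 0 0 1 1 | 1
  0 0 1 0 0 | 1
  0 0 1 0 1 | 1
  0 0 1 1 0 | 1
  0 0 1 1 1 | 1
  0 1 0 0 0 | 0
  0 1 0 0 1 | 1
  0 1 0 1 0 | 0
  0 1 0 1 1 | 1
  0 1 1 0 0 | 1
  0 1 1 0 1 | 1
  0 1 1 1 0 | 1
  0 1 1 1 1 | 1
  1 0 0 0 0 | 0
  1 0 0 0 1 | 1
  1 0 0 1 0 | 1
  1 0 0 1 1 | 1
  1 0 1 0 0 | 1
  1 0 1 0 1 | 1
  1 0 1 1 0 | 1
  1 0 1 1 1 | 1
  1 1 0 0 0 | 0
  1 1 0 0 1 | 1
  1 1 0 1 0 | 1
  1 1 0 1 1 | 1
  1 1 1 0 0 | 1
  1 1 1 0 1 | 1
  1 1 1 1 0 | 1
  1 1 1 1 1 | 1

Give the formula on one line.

((e | c) | (((c | e) | d) & a))

  (e | c) = 01011111010111110101111101011111
  (c | e) = 01011111010111110101111101011111
  ((c | e) | d) = 01111111011111110111111101111111
  (((c | e) | d) & a) = 00000000000000000111111101111111
  ((e | c) | (((c | e) | d) & a)) = 01011111010111110111111101111111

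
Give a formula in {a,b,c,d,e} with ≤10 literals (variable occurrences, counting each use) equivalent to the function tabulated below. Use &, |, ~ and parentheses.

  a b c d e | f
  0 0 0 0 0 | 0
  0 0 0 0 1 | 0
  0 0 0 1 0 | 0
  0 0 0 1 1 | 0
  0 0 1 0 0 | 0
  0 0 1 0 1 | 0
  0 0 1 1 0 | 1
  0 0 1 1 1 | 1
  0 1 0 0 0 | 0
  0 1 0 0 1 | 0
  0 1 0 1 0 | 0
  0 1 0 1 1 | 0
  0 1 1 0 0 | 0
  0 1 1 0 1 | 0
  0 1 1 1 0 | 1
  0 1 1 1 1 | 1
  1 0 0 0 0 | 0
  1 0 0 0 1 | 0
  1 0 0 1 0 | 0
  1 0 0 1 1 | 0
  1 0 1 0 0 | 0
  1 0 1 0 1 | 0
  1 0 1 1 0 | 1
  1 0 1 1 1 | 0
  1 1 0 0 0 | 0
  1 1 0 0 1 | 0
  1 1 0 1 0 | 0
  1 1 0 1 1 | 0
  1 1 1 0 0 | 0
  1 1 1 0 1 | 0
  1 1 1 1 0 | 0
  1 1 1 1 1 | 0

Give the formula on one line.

  ~c = 11110000111100001111000011110000
  (~c | d) = 11110011111100111111001111110011
  ~a = 11111111111111110000000000000000
  (c & ~a) = 00001111000011110000000000000000
  ~e = 10101010101010101010101010101010
  ~b = 11111111000000001111111100000000
  (~b & c) = 00001111000000000000111100000000
  (~e & (~b & c)) = 00001010000000000000101000000000
  ((c & ~a) | (~e & (~b & c))) = 00001111000011110000101000000000
  ((~c | d) & ((c & ~a) | (~e & (~b & c)))) = 00000011000000110000001000000000

((~c | d) & ((c & ~a) | (~e & (~b & c))))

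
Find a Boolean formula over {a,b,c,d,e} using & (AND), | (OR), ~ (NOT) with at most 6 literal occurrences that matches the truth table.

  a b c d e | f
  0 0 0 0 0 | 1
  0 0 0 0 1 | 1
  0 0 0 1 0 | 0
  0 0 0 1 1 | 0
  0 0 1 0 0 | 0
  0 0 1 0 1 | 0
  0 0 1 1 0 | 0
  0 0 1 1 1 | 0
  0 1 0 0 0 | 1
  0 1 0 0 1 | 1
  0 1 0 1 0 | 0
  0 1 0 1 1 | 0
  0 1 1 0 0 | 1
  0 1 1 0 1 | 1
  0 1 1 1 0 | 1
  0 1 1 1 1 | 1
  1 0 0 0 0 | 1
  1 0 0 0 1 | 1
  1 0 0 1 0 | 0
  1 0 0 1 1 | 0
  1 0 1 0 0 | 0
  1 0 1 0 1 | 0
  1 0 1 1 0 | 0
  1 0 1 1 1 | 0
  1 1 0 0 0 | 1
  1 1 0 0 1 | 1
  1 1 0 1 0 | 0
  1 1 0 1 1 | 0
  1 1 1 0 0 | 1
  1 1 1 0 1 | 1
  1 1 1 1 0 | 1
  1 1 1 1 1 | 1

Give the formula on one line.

  ~c = 11110000111100001111000011110000
  (~c | b) = 11110000111111111111000011111111
  ~d = 11001100110011001100110011001100
  (c | ~d) = 11001111110011111100111111001111
  ((~c | b) & (c | ~d)) = 11000000110011111100000011001111

((~c | b) & (c | ~d))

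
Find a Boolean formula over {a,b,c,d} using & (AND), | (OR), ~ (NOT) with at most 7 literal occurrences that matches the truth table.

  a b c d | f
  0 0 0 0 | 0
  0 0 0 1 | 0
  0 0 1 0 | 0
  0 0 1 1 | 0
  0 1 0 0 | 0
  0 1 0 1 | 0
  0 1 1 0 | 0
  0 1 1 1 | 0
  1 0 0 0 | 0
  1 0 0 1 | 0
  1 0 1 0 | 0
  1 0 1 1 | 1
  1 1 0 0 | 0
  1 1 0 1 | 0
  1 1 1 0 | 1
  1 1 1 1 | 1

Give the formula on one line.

  (d | b) = 0101111101011111
  (c & (d | b)) = 0001001100010011
  (a & (c & (d | b))) = 0000000000010011

(a & (c & (d | b)))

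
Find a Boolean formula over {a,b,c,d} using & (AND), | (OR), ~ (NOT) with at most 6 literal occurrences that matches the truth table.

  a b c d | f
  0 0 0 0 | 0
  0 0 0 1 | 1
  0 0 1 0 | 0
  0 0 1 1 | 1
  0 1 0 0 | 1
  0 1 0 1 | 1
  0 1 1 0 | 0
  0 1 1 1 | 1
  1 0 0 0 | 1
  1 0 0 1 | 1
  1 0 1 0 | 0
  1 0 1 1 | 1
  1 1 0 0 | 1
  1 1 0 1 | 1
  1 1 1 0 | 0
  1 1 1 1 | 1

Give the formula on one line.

  ~c = 1100110011001100
  ~a = 1111111100000000
  (~c & ~a) = 1100110000000000
  (b & (~c & ~a)) = 0000110000000000
  (~c & a) = 0000000011001100
  ((b & (~c & ~a)) | (~c & a)) = 0000110011001100
  (((b & (~c & ~a)) | (~c & a)) | d) = 0101110111011101

(((b & (~c & ~a)) | (~c & a)) | d)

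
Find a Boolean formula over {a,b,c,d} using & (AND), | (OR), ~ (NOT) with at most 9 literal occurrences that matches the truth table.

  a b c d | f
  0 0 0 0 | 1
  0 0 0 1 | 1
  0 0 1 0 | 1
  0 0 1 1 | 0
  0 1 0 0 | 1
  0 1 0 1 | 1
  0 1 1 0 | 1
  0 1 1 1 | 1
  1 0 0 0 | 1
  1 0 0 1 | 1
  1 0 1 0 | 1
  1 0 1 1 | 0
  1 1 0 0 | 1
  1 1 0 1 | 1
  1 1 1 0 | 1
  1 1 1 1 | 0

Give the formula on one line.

((((~c | ~a) | ~d) | ((d & ~b) & a)) & ((b | ~d) | ~c))

  ~c = 1100110011001100
  ~a = 1111111100000000
  (~c | ~a) = 1111111111001100
  ~d = 1010101010101010
  ((~c | ~a) | ~d) = 1111111111101110
  ~b = 1111000011110000
  (d & ~b) = 0101000001010000
  ((d & ~b) & a) = 0000000001010000
  (((~c | ~a) | ~d) | ((d & ~b) & a)) = 1111111111111110
  (b | ~d) = 1010111110101111
  ((b | ~d) | ~c) = 1110111111101111
  ((((~c | ~a) | ~d) | ((d & ~b) & a)) & ((b | ~d) | ~c)) = 1110111111101110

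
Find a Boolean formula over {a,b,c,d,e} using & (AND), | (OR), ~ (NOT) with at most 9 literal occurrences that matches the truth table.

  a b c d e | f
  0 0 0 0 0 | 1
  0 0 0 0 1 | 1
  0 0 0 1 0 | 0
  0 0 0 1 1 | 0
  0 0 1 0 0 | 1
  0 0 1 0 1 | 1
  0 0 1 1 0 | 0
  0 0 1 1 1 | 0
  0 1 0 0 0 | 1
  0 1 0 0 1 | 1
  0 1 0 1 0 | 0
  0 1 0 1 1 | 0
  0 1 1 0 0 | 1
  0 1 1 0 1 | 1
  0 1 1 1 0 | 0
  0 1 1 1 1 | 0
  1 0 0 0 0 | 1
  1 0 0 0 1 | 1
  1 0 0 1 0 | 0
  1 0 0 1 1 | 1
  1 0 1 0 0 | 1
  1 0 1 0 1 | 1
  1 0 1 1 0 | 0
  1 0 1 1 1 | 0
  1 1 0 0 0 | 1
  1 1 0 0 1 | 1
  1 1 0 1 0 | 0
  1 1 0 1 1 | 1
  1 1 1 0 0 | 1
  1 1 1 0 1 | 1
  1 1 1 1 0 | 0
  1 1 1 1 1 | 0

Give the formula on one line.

  ~d = 11001100110011001100110011001100
  (b & ~d) = 00000000110011000000000011001100
  ~a = 11111111111111110000000000000000
  ((b & ~d) & ~a) = 00000000110011000000000000000000
  (((b & ~d) & ~a) | a) = 00000000110011001111111111111111
  ~c = 11110000111100001111000011110000
  (~c & e) = 01010000010100000101000001010000
  ((((b & ~d) & ~a) | a) & (~c & e)) = 00000000010000000101000001010000
  (~d | ((((b & ~d) & ~a) | a) & (~c & e))) = 11001100110011001101110011011100

(~d | ((((b & ~d) & ~a) | a) & (~c & e)))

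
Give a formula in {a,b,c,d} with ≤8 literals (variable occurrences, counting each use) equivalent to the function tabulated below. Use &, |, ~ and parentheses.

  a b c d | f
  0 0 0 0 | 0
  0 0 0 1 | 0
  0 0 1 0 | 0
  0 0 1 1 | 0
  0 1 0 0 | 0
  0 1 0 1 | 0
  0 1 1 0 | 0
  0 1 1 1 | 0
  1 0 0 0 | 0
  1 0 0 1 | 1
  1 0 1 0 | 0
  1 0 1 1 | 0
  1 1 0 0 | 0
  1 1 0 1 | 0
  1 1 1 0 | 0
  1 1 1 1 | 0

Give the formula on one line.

((((b | d) & (b | a)) & ~c) & (~b & d))

  (b | d) = 0101111101011111
  (b | a) = 0000111111111111
  ((b | d) & (b | a)) = 0000111101011111
  ~c = 1100110011001100
  (((b | d) & (b | a)) & ~c) = 0000110001001100
  ~b = 1111000011110000
  (~b & d) = 0101000001010000
  ((((b | d) & (b | a)) & ~c) & (~b & d)) = 0000000001000000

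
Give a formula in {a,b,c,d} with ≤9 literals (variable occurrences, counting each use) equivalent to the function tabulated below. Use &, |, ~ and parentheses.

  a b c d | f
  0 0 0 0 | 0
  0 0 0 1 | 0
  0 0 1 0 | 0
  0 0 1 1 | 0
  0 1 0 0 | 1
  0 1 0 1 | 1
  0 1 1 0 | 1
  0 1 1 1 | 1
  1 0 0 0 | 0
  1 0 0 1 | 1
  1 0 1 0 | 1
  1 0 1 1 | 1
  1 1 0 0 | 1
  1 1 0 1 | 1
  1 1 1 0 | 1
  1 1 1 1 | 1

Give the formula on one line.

((((b | d) & (b | (~d | c))) | (d | c)) & (a | b))

  (b | d) = 0101111101011111
  ~d = 1010101010101010
  (~d | c) = 1011101110111011
  (b | (~d | c)) = 1011111110111111
  ((b | d) & (b | (~d | c))) = 0001111100011111
  (d | c) = 0111011101110111
  (((b | d) & (b | (~d | c))) | (d | c)) = 0111111101111111
  (a | b) = 0000111111111111
  ((((b | d) & (b | (~d | c))) | (d | c)) & (a | b)) = 0000111101111111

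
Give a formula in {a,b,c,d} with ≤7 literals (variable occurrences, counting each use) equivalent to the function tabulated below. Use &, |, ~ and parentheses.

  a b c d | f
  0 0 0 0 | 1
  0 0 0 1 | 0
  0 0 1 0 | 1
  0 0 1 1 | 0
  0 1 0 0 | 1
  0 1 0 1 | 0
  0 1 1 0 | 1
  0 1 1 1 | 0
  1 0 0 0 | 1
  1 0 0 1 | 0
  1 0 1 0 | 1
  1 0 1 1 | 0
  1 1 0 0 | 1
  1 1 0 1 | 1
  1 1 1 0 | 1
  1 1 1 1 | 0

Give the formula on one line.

  ~c = 1100110011001100
  (a & b) = 0000000000001111
  (~c & (a & b)) = 0000000000001100
  ~d = 1010101010101010
  ((~c & (a & b)) | ~d) = 1010101010101110

((~c & (a & b)) | ~d)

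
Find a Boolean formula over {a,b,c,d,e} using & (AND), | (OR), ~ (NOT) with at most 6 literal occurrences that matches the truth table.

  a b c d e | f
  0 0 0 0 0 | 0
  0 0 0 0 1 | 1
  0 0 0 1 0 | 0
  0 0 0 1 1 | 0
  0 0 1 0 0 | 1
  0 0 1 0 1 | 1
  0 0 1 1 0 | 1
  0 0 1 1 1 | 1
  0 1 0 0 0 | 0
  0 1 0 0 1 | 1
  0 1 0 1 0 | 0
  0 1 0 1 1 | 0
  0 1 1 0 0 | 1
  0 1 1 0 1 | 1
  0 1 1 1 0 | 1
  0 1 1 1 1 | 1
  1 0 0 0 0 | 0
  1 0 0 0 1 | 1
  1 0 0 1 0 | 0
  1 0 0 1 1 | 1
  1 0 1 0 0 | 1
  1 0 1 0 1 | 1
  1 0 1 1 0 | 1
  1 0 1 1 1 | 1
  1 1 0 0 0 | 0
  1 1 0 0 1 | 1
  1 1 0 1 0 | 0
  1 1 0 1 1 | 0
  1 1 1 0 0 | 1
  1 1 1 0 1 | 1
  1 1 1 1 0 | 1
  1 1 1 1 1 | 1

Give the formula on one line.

(c | (e & ((~b & a) | ~d)))

  ~b = 11111111000000001111111100000000
  (~b & a) = 00000000000000001111111100000000
  ~d = 11001100110011001100110011001100
  ((~b & a) | ~d) = 11001100110011001111111111001100
  (e & ((~b & a) | ~d)) = 01000100010001000101010101000100
  (c | (e & ((~b & a) | ~d))) = 01001111010011110101111101001111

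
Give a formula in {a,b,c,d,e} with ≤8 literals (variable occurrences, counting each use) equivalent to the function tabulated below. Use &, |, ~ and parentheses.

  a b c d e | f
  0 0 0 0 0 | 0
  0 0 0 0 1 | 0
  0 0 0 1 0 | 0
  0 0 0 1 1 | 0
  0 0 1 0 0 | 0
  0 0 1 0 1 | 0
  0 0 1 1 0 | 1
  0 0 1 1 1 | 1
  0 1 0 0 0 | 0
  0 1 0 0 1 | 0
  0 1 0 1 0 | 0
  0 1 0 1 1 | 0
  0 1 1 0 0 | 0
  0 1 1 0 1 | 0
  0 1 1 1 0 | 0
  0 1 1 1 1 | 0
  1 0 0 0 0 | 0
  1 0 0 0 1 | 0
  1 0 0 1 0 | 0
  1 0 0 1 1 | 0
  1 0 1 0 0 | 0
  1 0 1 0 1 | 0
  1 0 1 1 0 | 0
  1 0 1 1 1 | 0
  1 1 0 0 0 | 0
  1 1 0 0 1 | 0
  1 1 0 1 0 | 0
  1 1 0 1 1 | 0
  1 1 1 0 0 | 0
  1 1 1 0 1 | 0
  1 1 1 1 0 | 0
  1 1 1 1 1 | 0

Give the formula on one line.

  ~a = 11111111111111110000000000000000
  ~c = 11110000111100001111000011110000
  (~a | ~c) = 11111111111111111111000011110000
  (b | (~a | ~c)) = 11111111111111111111000011111111
  (d & (b | (~a | ~c))) = 00110011001100110011000000110011
  ~b = 11111111000000001111111100000000
  (d & c) = 00000011000000110000001100000011
  (~b & (d & c)) = 00000011000000000000001100000000
  ((d & (b | (~a | ~c))) & (~b & (d & c))) = 00000011000000000000000000000000

((d & (b | (~a | ~c))) & (~b & (d & c)))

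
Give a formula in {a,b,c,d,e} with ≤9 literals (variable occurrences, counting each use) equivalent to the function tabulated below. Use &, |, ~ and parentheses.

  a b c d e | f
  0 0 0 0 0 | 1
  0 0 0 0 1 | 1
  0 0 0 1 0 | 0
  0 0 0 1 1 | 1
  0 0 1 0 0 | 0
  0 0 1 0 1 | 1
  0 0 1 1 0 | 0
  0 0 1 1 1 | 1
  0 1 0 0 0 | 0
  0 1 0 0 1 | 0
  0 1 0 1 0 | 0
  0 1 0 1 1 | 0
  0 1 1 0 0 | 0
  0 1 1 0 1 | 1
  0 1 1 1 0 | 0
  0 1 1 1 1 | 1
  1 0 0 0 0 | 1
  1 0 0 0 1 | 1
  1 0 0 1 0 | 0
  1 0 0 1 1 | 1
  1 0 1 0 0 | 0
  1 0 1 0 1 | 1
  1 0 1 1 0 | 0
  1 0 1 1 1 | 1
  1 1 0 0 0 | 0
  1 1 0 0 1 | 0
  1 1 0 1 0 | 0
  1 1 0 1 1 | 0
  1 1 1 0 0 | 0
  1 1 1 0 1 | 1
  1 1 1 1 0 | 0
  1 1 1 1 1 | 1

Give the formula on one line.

((((~c & ~d) | e) & ~b) | ((c & b) & (b & e)))

  ~c = 11110000111100001111000011110000
  ~d = 11001100110011001100110011001100
  (~c & ~d) = 11000000110000001100000011000000
  ((~c & ~d) | e) = 11010101110101011101010111010101
  ~b = 11111111000000001111111100000000
  (((~c & ~d) | e) & ~b) = 11010101000000001101010100000000
  (c & b) = 00000000000011110000000000001111
  (b & e) = 00000000010101010000000001010101
  ((c & b) & (b & e)) = 00000000000001010000000000000101
  ((((~c & ~d) | e) & ~b) | ((c & b) & (b & e))) = 11010101000001011101010100000101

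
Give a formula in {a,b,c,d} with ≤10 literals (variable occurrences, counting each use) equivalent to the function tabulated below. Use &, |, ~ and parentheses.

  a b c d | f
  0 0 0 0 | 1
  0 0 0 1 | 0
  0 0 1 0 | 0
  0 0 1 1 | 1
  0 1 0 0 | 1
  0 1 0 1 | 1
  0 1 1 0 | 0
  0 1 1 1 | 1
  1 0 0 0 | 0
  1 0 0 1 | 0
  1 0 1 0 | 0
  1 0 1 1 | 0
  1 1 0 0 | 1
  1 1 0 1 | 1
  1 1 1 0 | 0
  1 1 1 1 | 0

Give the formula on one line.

  ~a = 1111111100000000
  (d & ~a) = 0101010100000000
  ~c = 1100110011001100
  ((d & ~a) | ~c) = 1101110111001100
  (b | c) = 0011111100111111
  ~d = 1010101010101010
  (~d | b) = 1010111110101111
  ((~d | b) & ~a) = 1010111100000000
  ((b | c) | ((~d | b) & ~a)) = 1011111100111111
  (((d & ~a) | ~c) & ((b | c) | ((~d | b) & ~a))) = 1001110100001100

(((d & ~a) | ~c) & ((b | c) | ((~d | b) & ~a)))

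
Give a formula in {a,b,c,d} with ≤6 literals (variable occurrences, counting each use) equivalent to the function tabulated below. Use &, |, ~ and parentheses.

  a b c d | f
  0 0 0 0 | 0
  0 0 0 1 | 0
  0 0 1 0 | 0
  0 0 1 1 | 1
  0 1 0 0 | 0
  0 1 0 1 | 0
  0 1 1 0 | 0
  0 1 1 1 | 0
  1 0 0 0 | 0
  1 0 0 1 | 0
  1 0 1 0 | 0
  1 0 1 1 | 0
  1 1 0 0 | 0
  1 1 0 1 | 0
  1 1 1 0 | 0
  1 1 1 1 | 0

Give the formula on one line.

  ~a = 1111111100000000
  (~a | b) = 1111111100001111
  ~d = 1010101010101010
  ~b = 1111000011110000
  (c & ~b) = 0011000000110000
  (~d | (c & ~b)) = 1011101010111010
  (d & (~d | (c & ~b))) = 0001000000010000
  ((~a | b) & (d & (~d | (c & ~b)))) = 0001000000000000

((~a | b) & (d & (~d | (c & ~b))))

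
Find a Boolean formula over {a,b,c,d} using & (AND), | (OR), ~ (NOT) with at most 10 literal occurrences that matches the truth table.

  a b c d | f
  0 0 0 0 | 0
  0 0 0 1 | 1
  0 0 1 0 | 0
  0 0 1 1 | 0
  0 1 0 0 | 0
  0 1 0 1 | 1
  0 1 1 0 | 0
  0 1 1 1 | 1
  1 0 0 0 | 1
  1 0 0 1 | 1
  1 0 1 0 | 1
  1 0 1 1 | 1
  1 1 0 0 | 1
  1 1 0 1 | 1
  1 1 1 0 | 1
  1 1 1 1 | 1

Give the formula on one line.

  ~b = 1111000011110000
  (~b & d) = 0101000001010000
  (a | (~b & d)) = 0101000011111111
  (d | (a | (~b & d))) = 0101010111111111
  ~c = 1100110011001100
  (~c | b) = 1100111111001111
  ((~c | b) | a) = 1100111111111111
  ((d | (a | (~b & d))) & ((~c | b) | a)) = 0100010111111111

((d | (a | (~b & d))) & ((~c | b) | a))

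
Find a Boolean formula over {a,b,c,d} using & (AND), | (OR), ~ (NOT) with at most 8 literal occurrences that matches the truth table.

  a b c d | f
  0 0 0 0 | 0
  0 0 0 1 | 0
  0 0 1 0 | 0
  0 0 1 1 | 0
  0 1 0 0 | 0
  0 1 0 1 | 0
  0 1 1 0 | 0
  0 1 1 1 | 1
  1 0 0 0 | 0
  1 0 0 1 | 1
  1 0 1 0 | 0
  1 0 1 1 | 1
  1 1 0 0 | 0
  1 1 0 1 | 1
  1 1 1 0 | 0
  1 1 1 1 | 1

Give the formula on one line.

((a | (b & (~a & c))) & d)

  ~a = 1111111100000000
  (~a & c) = 0011001100000000
  (b & (~a & c)) = 0000001100000000
  (a | (b & (~a & c))) = 0000001111111111
  ((a | (b & (~a & c))) & d) = 0000000101010101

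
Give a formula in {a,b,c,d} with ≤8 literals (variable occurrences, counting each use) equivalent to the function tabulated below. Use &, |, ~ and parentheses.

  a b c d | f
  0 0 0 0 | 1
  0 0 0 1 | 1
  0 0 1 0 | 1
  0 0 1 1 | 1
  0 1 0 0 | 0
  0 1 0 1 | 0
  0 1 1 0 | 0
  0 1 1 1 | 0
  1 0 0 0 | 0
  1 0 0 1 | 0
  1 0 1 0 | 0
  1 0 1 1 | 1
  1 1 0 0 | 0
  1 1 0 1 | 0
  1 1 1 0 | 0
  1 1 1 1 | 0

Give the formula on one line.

((((c & ~b) & (c & d)) | ~a) & ~b)

  ~b = 1111000011110000
  (c & ~b) = 0011000000110000
  (c & d) = 0001000100010001
  ((c & ~b) & (c & d)) = 0001000000010000
  ~a = 1111111100000000
  (((c & ~b) & (c & d)) | ~a) = 1111111100010000
  ((((c & ~b) & (c & d)) | ~a) & ~b) = 1111000000010000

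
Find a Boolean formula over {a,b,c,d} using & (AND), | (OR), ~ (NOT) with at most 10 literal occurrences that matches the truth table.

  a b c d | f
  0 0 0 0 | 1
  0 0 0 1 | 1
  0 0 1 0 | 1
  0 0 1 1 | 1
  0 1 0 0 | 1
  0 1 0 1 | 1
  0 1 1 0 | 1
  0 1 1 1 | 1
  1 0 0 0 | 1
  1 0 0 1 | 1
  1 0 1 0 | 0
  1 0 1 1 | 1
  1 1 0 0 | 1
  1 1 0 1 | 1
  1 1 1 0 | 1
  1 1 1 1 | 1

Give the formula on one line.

  ~b = 1111000011110000
  ~d = 1010101010101010
  (~b & ~d) = 1010000010100000
  ~a = 1111111100000000
  ~c = 1100110011001100
  (~a | ~c) = 1111111111001100
  (~c | ~d) = 1110111011101110
  ((~a | ~c) & (~c | ~d)) = 1110111011001100
  ((~b & ~d) & ((~a | ~c) & (~c | ~d))) = 1010000010000000
  (d | b) = 0101111101011111
  (((~b & ~d) & ((~a | ~c) & (~c | ~d))) | (d | b)) = 1111111111011111

(((~b & ~d) & ((~a | ~c) & (~c | ~d))) | (d | b))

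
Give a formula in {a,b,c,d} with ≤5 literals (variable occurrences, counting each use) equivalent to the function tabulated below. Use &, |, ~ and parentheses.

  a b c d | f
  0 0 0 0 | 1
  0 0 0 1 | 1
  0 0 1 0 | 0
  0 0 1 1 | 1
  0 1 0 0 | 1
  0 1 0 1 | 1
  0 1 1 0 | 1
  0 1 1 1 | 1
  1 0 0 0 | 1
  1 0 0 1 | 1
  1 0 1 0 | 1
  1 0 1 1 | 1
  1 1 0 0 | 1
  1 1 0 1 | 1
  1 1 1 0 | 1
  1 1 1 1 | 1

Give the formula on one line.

  ~c = 1100110011001100
  (~c | d) = 1101110111011101
  (a | (~c | d)) = 1101110111111111
  ~a = 1111111100000000
  (b & ~a) = 0000111100000000
  ((a | (~c | d)) | (b & ~a)) = 1101111111111111

((a | (~c | d)) | (b & ~a))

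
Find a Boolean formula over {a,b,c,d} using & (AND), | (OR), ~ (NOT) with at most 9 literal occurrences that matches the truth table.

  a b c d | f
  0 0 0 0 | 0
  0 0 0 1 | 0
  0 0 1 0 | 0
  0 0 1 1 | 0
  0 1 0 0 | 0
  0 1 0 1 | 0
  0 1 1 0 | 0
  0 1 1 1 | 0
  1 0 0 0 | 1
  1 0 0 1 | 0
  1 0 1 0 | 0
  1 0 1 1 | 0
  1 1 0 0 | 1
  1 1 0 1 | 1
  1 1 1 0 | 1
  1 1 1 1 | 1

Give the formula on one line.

  ~d = 1010101010101010
  (~d & a) = 0000000010101010
  ~c = 1100110011001100
  (~c | b) = 1100111111001111
  ((~d & a) & (~c | b)) = 0000000010001010
  ~a = 1111111100000000
  (b | ~a) = 1111111100001111
  (b | c) = 0011111100111111
  ((b | ~a) & (b | c)) = 0011111100001111
  (((~d & a) & (~c | b)) | ((b | ~a) & (b | c))) = 0011111110001111
  (a & (((~d & a) & (~c | b)) | ((b | ~a) & (b | c)))) = 0000000010001111

(a & (((~d & a) & (~c | b)) | ((b | ~a) & (b | c))))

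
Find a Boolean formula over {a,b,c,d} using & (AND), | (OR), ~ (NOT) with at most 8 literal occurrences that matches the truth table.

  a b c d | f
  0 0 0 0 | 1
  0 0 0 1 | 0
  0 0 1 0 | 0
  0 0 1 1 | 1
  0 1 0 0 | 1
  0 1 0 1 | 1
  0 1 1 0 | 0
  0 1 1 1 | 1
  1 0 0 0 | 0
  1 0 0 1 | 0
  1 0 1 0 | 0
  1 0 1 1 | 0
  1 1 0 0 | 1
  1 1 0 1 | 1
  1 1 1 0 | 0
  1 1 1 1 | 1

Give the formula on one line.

  ~a = 1111111100000000
  ~d = 1010101010101010
  (c | ~d) = 1011101110111011
  (~a & (c | ~d)) = 1011101100000000
  ((~a & (c | ~d)) | b) = 1011111100001111
  ~c = 1100110011001100
  (d | ~c) = 1101110111011101
  (((~a & (c | ~d)) | b) & (d | ~c)) = 1001110100001101

(((~a & (c | ~d)) | b) & (d | ~c))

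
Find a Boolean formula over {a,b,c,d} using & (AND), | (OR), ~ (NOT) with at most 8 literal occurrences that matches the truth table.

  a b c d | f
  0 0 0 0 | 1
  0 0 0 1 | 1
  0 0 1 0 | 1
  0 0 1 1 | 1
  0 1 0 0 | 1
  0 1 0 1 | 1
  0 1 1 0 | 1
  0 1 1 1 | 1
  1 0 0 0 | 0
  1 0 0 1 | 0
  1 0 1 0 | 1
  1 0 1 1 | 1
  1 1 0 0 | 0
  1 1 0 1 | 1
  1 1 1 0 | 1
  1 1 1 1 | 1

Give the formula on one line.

  ~a = 1111111100000000
  ~c = 1100110011001100
  (~c & d) = 0100010001000100
  ((~c & d) & a) = 0000000001000100
  (((~c & d) & a) & b) = 0000000000000100
  (~a | (((~c & d) & a) & b)) = 1111111100000100
  (~a | c) = 1111111100110011
  ((~a | c) & a) = 0000000000110011
  ((~a | (((~c & d) & a) & b)) | ((~a | c) & a)) = 1111111100110111

((~a | (((~c & d) & a) & b)) | ((~a | c) & a))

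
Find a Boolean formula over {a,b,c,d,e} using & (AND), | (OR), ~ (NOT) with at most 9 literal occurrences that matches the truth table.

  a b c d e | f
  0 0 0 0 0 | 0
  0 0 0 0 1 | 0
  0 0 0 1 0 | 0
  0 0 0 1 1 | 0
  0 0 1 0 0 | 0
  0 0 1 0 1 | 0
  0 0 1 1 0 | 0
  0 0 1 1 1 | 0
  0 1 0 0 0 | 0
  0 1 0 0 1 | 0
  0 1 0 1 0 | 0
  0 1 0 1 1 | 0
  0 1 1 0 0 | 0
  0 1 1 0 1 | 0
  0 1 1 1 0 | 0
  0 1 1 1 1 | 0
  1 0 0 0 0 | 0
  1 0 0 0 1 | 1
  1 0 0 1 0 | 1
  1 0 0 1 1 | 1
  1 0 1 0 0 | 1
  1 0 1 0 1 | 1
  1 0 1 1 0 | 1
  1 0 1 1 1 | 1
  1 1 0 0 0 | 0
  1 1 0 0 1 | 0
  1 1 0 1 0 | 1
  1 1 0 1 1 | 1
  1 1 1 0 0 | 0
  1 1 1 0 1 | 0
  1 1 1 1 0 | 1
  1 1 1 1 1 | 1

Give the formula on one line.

  ~b = 11111111000000001111111100000000
  (d | ~b) = 11111111001100111111111100110011
  ~a = 11111111111111110000000000000000
  (d | c) = 00111111001111110011111100111111
  (e | (d | c)) = 01111111011111110111111101111111
  (~a | (e | (d | c))) = 11111111111111110111111101111111
  (a & (~a | (e | (d | c)))) = 00000000000000000111111101111111
  ((d | ~b) & (a & (~a | (e | (d | c))))) = 00000000000000000111111100110011

((d | ~b) & (a & (~a | (e | (d | c)))))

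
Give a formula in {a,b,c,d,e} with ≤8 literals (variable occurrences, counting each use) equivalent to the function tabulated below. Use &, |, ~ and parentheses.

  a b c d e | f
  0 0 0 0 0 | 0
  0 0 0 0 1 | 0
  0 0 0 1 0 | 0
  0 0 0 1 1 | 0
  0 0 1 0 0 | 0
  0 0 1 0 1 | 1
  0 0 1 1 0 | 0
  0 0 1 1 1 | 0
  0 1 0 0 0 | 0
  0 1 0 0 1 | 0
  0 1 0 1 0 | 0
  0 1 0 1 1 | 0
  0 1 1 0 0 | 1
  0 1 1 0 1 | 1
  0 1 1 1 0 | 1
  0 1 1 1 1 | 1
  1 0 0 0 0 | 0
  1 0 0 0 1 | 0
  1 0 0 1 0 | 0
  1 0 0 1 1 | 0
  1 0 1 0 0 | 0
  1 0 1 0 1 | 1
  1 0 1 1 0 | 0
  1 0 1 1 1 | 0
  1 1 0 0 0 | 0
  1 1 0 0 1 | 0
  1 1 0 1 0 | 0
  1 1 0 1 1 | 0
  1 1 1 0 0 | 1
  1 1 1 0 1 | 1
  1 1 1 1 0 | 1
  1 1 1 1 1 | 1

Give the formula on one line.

  ~d = 11001100110011001100110011001100
  (b | ~d) = 11001100111111111100110011111111
  (c & (b | ~d)) = 00001100000011110000110000001111
  (b | e) = 01010101111111110101010111111111
  ((c & (b | ~d)) & (b | e)) = 00000100000011110000010000001111

((c & (b | ~d)) & (b | e))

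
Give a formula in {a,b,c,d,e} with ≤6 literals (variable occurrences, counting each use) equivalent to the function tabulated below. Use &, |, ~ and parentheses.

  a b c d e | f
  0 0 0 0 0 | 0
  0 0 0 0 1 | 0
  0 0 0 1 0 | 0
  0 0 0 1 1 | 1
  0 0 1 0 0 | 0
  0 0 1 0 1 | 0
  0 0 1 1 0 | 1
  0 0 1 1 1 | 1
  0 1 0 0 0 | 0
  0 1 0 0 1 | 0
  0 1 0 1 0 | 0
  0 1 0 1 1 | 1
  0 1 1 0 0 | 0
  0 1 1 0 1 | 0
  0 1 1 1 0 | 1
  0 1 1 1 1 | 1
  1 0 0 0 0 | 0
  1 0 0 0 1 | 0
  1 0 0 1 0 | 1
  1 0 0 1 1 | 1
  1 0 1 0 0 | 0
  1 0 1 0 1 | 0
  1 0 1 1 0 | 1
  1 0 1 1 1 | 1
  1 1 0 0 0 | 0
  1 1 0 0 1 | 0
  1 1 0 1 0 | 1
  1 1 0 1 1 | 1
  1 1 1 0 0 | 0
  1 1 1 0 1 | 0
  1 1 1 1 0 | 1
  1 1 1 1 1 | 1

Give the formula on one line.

  ~d = 11001100110011001100110011001100
  (~d | e) = 11011101110111011101110111011101
  (a | c) = 00001111000011111111111111111111
  ((~d | e) | (a | c)) = 11011111110111111111111111111111
  (d & ((~d | e) | (a | c))) = 00010011000100110011001100110011

(d & ((~d | e) | (a | c)))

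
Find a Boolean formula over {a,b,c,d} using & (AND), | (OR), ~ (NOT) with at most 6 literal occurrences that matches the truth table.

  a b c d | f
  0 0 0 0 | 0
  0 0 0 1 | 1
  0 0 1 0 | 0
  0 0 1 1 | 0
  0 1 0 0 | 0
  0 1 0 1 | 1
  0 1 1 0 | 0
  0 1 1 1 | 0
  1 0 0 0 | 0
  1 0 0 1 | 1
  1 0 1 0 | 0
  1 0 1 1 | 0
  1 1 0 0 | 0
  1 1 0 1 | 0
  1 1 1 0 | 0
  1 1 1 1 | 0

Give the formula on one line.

  ~d = 1010101010101010
  ~a = 1111111100000000
  ~b = 1111000011110000
  (~a | ~b) = 1111111111110000
  (~d | (~a | ~b)) = 1111111111111010
  ~c = 1100110011001100
  (~c & d) = 0100010001000100
  ((~d | (~a | ~b)) & (~c & d)) = 0100010001000000

((~d | (~a | ~b)) & (~c & d))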